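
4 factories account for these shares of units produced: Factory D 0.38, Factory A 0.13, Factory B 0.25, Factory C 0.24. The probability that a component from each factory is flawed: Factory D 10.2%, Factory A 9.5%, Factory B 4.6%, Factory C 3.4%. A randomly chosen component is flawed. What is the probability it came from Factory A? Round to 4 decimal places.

0.1745

Compute prior × likelihood for every hypothesis:
  Factory D: 0.38 × 0.102 = 0.03876
  Factory A: 0.13 × 0.095 = 0.01235
  Factory B: 0.25 × 0.046 = 0.0115
  Factory C: 0.24 × 0.034 = 0.00816
Total = 0.07077.
P(Factory A | evidence) = 0.01235 / 0.07077 ≈ 0.1745.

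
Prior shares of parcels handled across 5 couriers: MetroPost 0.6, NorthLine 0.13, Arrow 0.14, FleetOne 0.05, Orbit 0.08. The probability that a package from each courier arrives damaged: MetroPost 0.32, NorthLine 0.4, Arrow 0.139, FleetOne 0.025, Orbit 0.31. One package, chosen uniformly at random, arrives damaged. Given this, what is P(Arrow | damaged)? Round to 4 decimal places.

0.0672

Prior × likelihood for each hypothesis:
  MetroPost: 0.6 × 0.32 = 0.192
  NorthLine: 0.13 × 0.4 = 0.052
  Arrow: 0.14 × 0.139 = 0.01946
  FleetOne: 0.05 × 0.025 = 0.00125
  Orbit: 0.08 × 0.31 = 0.0248
Sum = 0.28951.
P(Arrow | evidence) = 0.01946 / 0.28951 ≈ 0.0672.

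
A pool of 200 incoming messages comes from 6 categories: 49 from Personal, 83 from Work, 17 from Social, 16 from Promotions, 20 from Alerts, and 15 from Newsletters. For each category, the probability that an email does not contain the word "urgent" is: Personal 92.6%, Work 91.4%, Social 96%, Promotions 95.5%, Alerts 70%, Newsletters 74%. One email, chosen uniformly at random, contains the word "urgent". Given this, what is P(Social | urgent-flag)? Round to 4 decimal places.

Taking complements, P(urgent-flag | each) = Personal 0.074, Work 0.086, Social 0.04, Promotions 0.045, Alerts 0.3, Newsletters 0.26.
Compute prior × likelihood for every hypothesis:
  Personal: 0.245 × 0.074 = 0.01813
  Work: 0.415 × 0.086 = 0.03569
  Social: 0.085 × 0.04 = 0.0034
  Promotions: 0.08 × 0.045 = 0.0036
  Alerts: 0.1 × 0.3 = 0.03
  Newsletters: 0.075 × 0.26 = 0.0195
Normalizing constant = 0.11032.
P(Social | evidence) = 0.0034 / 0.11032 ≈ 0.0308.

0.0308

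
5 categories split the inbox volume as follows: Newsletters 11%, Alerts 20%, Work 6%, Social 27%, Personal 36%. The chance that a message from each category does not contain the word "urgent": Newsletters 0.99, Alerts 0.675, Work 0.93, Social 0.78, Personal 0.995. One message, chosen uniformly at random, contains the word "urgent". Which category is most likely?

Taking complements, P(urgent-flag | each) = Newsletters 0.01, Alerts 0.325, Work 0.07, Social 0.22, Personal 0.005.
Compute prior × likelihood for every hypothesis:
  Newsletters: 0.11 × 0.01 = 0.0011
  Alerts: 0.2 × 0.325 = 0.065
  Work: 0.06 × 0.07 = 0.0042
  Social: 0.27 × 0.22 = 0.0594
  Personal: 0.36 × 0.005 = 0.0018
Normalizing constant = 0.1315.
Largest term belongs to Alerts, so Alerts is most probable.

Alerts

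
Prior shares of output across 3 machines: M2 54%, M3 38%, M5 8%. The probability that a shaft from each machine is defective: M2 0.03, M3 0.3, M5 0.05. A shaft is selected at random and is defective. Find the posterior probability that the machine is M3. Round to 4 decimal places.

Compute prior × likelihood for every hypothesis:
  M2: 0.54 × 0.03 = 0.0162
  M3: 0.38 × 0.3 = 0.114
  M5: 0.08 × 0.05 = 0.004
Total = 0.1342.
P(M3 | evidence) = 0.114 / 0.1342 ≈ 0.8495.

0.8495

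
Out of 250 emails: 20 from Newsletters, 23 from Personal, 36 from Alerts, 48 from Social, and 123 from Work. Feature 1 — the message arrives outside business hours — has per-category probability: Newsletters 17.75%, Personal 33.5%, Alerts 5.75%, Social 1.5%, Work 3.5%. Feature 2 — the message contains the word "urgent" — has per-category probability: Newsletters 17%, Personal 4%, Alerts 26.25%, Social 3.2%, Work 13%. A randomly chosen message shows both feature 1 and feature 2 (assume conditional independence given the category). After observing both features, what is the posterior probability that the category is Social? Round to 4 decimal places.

By Bayes' rule, posterior ∝ prior × likelihood:
  Newsletters: 0.08 × 0.1775 × 0.17 = 0.002414
  Personal: 0.092 × 0.335 × 0.04 = 0.0012328
  Alerts: 0.144 × 0.0575 × 0.2625 = 0.0021735
  Social: 0.192 × 0.015 × 0.032 = 0.00009216
  Work: 0.492 × 0.035 × 0.13 = 0.0022386
Sum = 0.00815106.
P(Social | evidence) = 0.00009216 / 0.00815106 ≈ 0.0113.

0.0113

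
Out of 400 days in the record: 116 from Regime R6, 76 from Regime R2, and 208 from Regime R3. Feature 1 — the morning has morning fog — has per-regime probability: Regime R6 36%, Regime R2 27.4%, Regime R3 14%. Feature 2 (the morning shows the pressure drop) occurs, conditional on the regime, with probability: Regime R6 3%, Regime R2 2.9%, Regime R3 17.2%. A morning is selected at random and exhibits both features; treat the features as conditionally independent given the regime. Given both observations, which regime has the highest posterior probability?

Regime R3

By Bayes' rule, posterior ∝ prior × likelihood:
  Regime R6: 0.29 × 0.36 × 0.03 = 0.003132
  Regime R2: 0.19 × 0.274 × 0.029 = 0.00150974
  Regime R3: 0.52 × 0.14 × 0.172 = 0.0125216
Normalizing constant = 0.01716334.
Largest term belongs to Regime R3, so Regime R3 is most probable.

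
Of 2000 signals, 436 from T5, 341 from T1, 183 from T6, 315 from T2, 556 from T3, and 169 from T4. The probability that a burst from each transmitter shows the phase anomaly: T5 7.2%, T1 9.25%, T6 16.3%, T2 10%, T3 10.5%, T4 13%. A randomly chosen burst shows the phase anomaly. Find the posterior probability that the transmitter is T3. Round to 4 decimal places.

Compute prior × likelihood for every hypothesis:
  T5: 0.218 × 0.072 = 0.015696
  T1: 0.1705 × 0.0925 = 0.01577125
  T6: 0.0915 × 0.163 = 0.0149145
  T2: 0.1575 × 0.1 = 0.01575
  T3: 0.278 × 0.105 = 0.02919
  T4: 0.0845 × 0.13 = 0.010985
Normalizing constant = 0.10230675.
P(T3 | evidence) = 0.02919 / 0.10230675 ≈ 0.2853.

0.2853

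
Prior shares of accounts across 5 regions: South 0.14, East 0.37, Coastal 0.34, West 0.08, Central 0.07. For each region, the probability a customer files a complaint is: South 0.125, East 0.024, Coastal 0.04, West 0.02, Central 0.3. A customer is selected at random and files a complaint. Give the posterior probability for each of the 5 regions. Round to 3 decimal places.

South 0.280, East 0.142, Coastal 0.217, West 0.026, Central 0.336

By Bayes' rule, posterior ∝ prior × likelihood:
  South: 0.14 × 0.125 = 0.0175
  East: 0.37 × 0.024 = 0.00888
  Coastal: 0.34 × 0.04 = 0.0136
  West: 0.08 × 0.02 = 0.0016
  Central: 0.07 × 0.3 = 0.021
Sum = 0.06258.
P(South | complaint) = 0.0175/0.06258 ≈ 0.280
P(East | complaint) = 0.00888/0.06258 ≈ 0.142
P(Coastal | complaint) = 0.0136/0.06258 ≈ 0.217
P(West | complaint) = 0.0016/0.06258 ≈ 0.026
P(Central | complaint) = 0.021/0.06258 ≈ 0.336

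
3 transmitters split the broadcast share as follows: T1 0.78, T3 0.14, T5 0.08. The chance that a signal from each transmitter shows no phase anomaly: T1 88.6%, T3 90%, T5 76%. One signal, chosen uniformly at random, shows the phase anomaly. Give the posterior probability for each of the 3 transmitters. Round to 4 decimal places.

Taking complements, P(anomaly | each) = T1 0.114, T3 0.1, T5 0.24.
Unnormalized posteriors (prior × likelihood):
  T1: 0.78 × 0.114 = 0.08892
  T3: 0.14 × 0.1 = 0.014
  T5: 0.08 × 0.24 = 0.0192
Total = 0.12212.
P(T1 | anomaly) = 0.08892/0.12212 ≈ 0.7281
P(T3 | anomaly) = 0.014/0.12212 ≈ 0.1146
P(T5 | anomaly) = 0.0192/0.12212 ≈ 0.1572

T1 0.7281, T3 0.1146, T5 0.1572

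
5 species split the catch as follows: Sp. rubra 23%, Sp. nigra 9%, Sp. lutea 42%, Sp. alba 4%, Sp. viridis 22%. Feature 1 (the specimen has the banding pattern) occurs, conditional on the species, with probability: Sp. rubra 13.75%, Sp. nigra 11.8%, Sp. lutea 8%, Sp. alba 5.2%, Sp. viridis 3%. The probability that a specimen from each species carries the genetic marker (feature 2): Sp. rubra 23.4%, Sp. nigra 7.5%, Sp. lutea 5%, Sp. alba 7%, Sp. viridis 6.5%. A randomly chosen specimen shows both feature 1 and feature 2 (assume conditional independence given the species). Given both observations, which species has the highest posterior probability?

Sp. rubra

By Bayes' rule, posterior ∝ prior × likelihood:
  Sp. rubra: 0.23 × 0.1375 × 0.234 = 0.00740025
  Sp. nigra: 0.09 × 0.118 × 0.075 = 0.0007965
  Sp. lutea: 0.42 × 0.08 × 0.05 = 0.00168
  Sp. alba: 0.04 × 0.052 × 0.07 = 0.0001456
  Sp. viridis: 0.22 × 0.03 × 0.065 = 0.000429
Total = 0.01045135.
Largest term belongs to Sp. rubra, so Sp. rubra is most probable.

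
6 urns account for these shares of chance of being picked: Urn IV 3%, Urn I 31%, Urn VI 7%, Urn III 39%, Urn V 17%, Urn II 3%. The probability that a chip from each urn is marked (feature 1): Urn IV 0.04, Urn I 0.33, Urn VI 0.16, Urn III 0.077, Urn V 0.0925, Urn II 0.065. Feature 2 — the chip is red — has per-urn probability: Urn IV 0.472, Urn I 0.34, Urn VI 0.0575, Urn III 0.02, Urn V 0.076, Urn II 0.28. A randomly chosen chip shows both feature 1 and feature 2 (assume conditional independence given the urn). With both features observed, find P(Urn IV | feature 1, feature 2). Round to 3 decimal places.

Unnormalized posteriors (prior × likelihood):
  Urn IV: 0.03 × 0.04 × 0.472 = 0.0005664
  Urn I: 0.31 × 0.33 × 0.34 = 0.034782
  Urn VI: 0.07 × 0.16 × 0.0575 = 0.000644
  Urn III: 0.39 × 0.077 × 0.02 = 0.0006006
  Urn V: 0.17 × 0.0925 × 0.076 = 0.0011951
  Urn II: 0.03 × 0.065 × 0.28 = 0.000546
Normalizing constant = 0.0383341.
P(Urn IV | evidence) = 0.0005664 / 0.0383341 ≈ 0.015.

0.015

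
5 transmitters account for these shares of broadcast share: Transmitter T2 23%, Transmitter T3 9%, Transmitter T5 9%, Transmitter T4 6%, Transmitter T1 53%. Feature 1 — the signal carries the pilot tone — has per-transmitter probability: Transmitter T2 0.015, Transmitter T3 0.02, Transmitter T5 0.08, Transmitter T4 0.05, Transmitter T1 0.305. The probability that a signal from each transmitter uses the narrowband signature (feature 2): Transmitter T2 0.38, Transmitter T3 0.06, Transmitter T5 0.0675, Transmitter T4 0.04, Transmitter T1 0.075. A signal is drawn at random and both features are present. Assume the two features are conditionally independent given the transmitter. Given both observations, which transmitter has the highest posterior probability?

Prior × likelihood for each hypothesis:
  Transmitter T2: 0.23 × 0.015 × 0.38 = 0.001311
  Transmitter T3: 0.09 × 0.02 × 0.06 = 0.000108
  Transmitter T5: 0.09 × 0.08 × 0.0675 = 0.000486
  Transmitter T4: 0.06 × 0.05 × 0.04 = 0.00012
  Transmitter T1: 0.53 × 0.305 × 0.075 = 0.01212375
Sum = 0.01414875.
Largest term belongs to Transmitter T1, so Transmitter T1 is most probable.

Transmitter T1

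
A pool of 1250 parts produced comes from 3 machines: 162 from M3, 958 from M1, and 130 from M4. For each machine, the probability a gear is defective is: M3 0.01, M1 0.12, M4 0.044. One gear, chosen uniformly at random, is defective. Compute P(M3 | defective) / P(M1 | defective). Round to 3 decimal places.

Unnormalized posteriors (prior × likelihood):
  M3: 0.1296 × 0.01 = 0.001296
  M1: 0.7664 × 0.12 = 0.091968
  M4: 0.104 × 0.044 = 0.004576
Normalizing constant = 0.09784.
The ratio is 0.001296 / 0.091968 (the normalizer cancels) = 0.014.

0.014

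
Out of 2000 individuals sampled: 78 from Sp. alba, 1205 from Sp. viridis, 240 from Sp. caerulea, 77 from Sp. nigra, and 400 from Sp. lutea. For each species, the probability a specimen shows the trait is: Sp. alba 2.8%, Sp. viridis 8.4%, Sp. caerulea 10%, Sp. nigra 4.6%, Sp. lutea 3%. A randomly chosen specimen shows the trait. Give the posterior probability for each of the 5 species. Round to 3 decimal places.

Sp. alba 0.015, Sp. viridis 0.708, Sp. caerulea 0.168, Sp. nigra 0.025, Sp. lutea 0.084

Compute prior × likelihood for every hypothesis:
  Sp. alba: 0.039 × 0.028 = 0.001092
  Sp. viridis: 0.6025 × 0.084 = 0.05061
  Sp. caerulea: 0.12 × 0.1 = 0.012
  Sp. nigra: 0.0385 × 0.046 = 0.001771
  Sp. lutea: 0.2 × 0.03 = 0.006
Total = 0.071473.
P(Sp. alba | trait) = 0.001092/0.071473 ≈ 0.015
P(Sp. viridis | trait) = 0.05061/0.071473 ≈ 0.708
P(Sp. caerulea | trait) = 0.012/0.071473 ≈ 0.168
P(Sp. nigra | trait) = 0.001771/0.071473 ≈ 0.025
P(Sp. lutea | trait) = 0.006/0.071473 ≈ 0.084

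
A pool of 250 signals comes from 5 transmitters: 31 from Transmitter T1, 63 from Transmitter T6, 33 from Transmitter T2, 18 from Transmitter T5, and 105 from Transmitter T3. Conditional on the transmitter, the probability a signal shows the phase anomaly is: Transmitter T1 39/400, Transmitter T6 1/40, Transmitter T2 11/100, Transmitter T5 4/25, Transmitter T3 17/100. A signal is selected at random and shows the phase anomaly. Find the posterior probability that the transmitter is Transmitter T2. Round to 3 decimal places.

By Bayes' rule, posterior ∝ prior × likelihood:
  Transmitter T1: 0.124 × 0.0975 = 0.01209
  Transmitter T6: 0.252 × 0.025 = 0.0063
  Transmitter T2: 0.132 × 0.11 = 0.01452
  Transmitter T5: 0.072 × 0.16 = 0.01152
  Transmitter T3: 0.42 × 0.17 = 0.0714
Normalizing constant = 0.11583.
P(Transmitter T2 | evidence) = 0.01452 / 0.11583 ≈ 0.125.

0.125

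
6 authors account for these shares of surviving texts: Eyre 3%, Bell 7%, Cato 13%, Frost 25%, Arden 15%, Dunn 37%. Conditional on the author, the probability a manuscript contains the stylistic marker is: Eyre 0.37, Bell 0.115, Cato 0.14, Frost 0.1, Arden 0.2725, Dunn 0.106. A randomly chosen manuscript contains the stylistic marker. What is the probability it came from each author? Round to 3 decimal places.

Eyre 0.078, Bell 0.057, Cato 0.128, Frost 0.176, Arden 0.287, Dunn 0.275

Unnormalized posteriors (prior × likelihood):
  Eyre: 0.03 × 0.37 = 0.0111
  Bell: 0.07 × 0.115 = 0.00805
  Cato: 0.13 × 0.14 = 0.0182
  Frost: 0.25 × 0.1 = 0.025
  Arden: 0.15 × 0.2725 = 0.040875
  Dunn: 0.37 × 0.106 = 0.03922
Total = 0.142445.
P(Eyre | marker) = 0.0111/0.142445 ≈ 0.078
P(Bell | marker) = 0.00805/0.142445 ≈ 0.057
P(Cato | marker) = 0.0182/0.142445 ≈ 0.128
P(Frost | marker) = 0.025/0.142445 ≈ 0.176
P(Arden | marker) = 0.040875/0.142445 ≈ 0.287
P(Dunn | marker) = 0.03922/0.142445 ≈ 0.275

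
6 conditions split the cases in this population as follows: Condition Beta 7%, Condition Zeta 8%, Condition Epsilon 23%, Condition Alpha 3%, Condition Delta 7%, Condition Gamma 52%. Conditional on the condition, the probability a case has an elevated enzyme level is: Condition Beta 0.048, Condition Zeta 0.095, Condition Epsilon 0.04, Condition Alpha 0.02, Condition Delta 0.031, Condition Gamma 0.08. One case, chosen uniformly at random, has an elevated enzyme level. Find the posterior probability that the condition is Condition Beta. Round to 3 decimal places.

0.052

By Bayes' rule, posterior ∝ prior × likelihood:
  Condition Beta: 0.07 × 0.048 = 0.00336
  Condition Zeta: 0.08 × 0.095 = 0.0076
  Condition Epsilon: 0.23 × 0.04 = 0.0092
  Condition Alpha: 0.03 × 0.02 = 0.0006
  Condition Delta: 0.07 × 0.031 = 0.00217
  Condition Gamma: 0.52 × 0.08 = 0.0416
Total = 0.06453.
P(Condition Beta | evidence) = 0.00336 / 0.06453 ≈ 0.052.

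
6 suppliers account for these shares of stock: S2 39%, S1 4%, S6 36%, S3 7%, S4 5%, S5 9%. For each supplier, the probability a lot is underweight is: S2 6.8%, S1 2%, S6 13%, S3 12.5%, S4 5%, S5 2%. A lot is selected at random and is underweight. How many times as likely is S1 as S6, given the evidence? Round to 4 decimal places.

0.0171

Unnormalized posteriors (prior × likelihood):
  S2: 0.39 × 0.068 = 0.02652
  S1: 0.04 × 0.02 = 0.0008
  S6: 0.36 × 0.13 = 0.0468
  S3: 0.07 × 0.125 = 0.00875
  S4: 0.05 × 0.05 = 0.0025
  S5: 0.09 × 0.02 = 0.0018
Sum = 0.08717.
The ratio is 0.0008 / 0.0468 (the normalizer cancels) = 0.0171.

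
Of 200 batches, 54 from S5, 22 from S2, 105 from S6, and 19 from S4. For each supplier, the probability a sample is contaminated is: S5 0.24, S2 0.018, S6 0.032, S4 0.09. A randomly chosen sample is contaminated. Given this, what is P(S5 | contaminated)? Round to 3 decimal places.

Unnormalized posteriors (prior × likelihood):
  S5: 0.27 × 0.24 = 0.0648
  S2: 0.11 × 0.018 = 0.00198
  S6: 0.525 × 0.032 = 0.0168
  S4: 0.095 × 0.09 = 0.00855
Sum = 0.09213.
P(S5 | evidence) = 0.0648 / 0.09213 ≈ 0.703.

0.703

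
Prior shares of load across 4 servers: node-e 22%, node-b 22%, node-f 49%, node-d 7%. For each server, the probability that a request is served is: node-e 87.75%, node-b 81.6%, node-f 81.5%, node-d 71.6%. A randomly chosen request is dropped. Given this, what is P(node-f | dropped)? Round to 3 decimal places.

Taking complements, P(dropped | each) = node-e 0.1225, node-b 0.184, node-f 0.185, node-d 0.284.
Unnormalized posteriors (prior × likelihood):
  node-e: 0.22 × 0.1225 = 0.02695
  node-b: 0.22 × 0.184 = 0.04048
  node-f: 0.49 × 0.185 = 0.09065
  node-d: 0.07 × 0.284 = 0.01988
Normalizing constant = 0.17796.
P(node-f | evidence) = 0.09065 / 0.17796 ≈ 0.509.

0.509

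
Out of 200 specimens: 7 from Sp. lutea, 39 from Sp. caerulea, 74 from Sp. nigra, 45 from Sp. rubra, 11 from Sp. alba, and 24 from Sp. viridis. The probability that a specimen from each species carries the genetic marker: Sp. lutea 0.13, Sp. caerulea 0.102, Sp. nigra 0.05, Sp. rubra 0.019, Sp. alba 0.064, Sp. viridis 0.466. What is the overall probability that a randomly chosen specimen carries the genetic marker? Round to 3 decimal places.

0.107

Prior × likelihood for each hypothesis:
  Sp. lutea: 0.035 × 0.13 = 0.00455
  Sp. caerulea: 0.195 × 0.102 = 0.01989
  Sp. nigra: 0.37 × 0.05 = 0.0185
  Sp. rubra: 0.225 × 0.019 = 0.004275
  Sp. alba: 0.055 × 0.064 = 0.00352
  Sp. viridis: 0.12 × 0.466 = 0.05592
P(marker) = 0.00455 + 0.01989 + 0.0185 + 0.004275 + 0.00352 + 0.05592 = 0.106655 → 0.107.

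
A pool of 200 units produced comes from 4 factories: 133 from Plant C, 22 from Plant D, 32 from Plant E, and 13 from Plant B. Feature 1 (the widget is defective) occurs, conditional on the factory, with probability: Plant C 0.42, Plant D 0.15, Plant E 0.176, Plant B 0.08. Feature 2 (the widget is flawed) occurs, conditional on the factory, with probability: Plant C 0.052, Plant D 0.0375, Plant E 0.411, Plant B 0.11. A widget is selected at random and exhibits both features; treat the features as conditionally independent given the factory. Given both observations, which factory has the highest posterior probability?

Prior × likelihood for each hypothesis:
  Plant C: 0.665 × 0.42 × 0.052 = 0.0145236
  Plant D: 0.11 × 0.15 × 0.0375 = 0.00061875
  Plant E: 0.16 × 0.176 × 0.411 = 0.01157376
  Plant B: 0.065 × 0.08 × 0.11 = 0.000572
Total = 0.02728811.
Largest term belongs to Plant C, so Plant C is most probable.

Plant C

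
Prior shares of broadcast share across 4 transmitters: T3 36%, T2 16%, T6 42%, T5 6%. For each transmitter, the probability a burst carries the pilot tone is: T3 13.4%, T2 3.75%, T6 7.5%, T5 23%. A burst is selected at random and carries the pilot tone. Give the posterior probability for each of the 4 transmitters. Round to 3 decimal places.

T3 0.485, T2 0.060, T6 0.316, T5 0.139

Compute prior × likelihood for every hypothesis:
  T3: 0.36 × 0.134 = 0.04824
  T2: 0.16 × 0.0375 = 0.006
  T6: 0.42 × 0.075 = 0.0315
  T5: 0.06 × 0.23 = 0.0138
Sum = 0.09954.
P(T3 | pilot) = 0.04824/0.09954 ≈ 0.485
P(T2 | pilot) = 0.006/0.09954 ≈ 0.060
P(T6 | pilot) = 0.0315/0.09954 ≈ 0.316
P(T5 | pilot) = 0.0138/0.09954 ≈ 0.139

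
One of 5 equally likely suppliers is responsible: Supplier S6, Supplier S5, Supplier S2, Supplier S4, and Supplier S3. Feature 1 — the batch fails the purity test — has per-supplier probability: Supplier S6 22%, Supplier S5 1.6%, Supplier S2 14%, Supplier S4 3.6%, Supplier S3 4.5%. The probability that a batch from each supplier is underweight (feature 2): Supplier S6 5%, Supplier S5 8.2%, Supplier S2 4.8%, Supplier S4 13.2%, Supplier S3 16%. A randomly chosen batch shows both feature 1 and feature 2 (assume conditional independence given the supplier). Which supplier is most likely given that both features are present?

With a uniform prior (1/5 each), posterior ∝ likelihood:
  Supplier S6: 0.22 × 0.05 = 0.011
  Supplier S5: 0.016 × 0.082 = 0.001312
  Supplier S2: 0.14 × 0.048 = 0.00672
  Supplier S4: 0.036 × 0.132 = 0.004752
  Supplier S3: 0.045 × 0.16 = 0.0072
Sum = 0.030984.
Largest term belongs to Supplier S6, so Supplier S6 is most probable.

Supplier S6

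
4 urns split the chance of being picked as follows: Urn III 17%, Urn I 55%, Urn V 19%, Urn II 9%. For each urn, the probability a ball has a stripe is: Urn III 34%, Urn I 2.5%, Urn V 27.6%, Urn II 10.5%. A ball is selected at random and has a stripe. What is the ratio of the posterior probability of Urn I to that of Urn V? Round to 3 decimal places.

By Bayes' rule, posterior ∝ prior × likelihood:
  Urn III: 0.17 × 0.34 = 0.0578
  Urn I: 0.55 × 0.025 = 0.01375
  Urn V: 0.19 × 0.276 = 0.05244
  Urn II: 0.09 × 0.105 = 0.00945
Total = 0.13344.
The ratio is 0.01375 / 0.05244 (the normalizer cancels) = 0.262.

0.262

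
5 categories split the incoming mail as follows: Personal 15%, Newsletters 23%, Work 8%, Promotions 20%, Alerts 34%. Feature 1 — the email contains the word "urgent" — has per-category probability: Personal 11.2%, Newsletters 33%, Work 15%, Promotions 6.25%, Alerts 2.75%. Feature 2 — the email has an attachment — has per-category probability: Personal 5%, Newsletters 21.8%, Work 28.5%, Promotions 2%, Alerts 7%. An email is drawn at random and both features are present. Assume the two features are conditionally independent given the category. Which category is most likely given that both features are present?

Newsletters

By Bayes' rule, posterior ∝ prior × likelihood:
  Personal: 0.15 × 0.112 × 0.05 = 0.00084
  Newsletters: 0.23 × 0.33 × 0.218 = 0.0165462
  Work: 0.08 × 0.15 × 0.285 = 0.00342
  Promotions: 0.2 × 0.0625 × 0.02 = 0.00025
  Alerts: 0.34 × 0.0275 × 0.07 = 0.0006545
Total = 0.0217107.
Largest term belongs to Newsletters, so Newsletters is most probable.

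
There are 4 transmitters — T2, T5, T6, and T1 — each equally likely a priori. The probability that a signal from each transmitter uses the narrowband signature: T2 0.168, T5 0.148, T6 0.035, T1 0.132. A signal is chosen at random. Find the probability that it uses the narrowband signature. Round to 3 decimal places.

0.121

Since the prior is uniform, the posterior is proportional to the likelihood:
  T2: 0.168
  T5: 0.148
  T6: 0.035
  T1: 0.132
P(narrowband) = (1/4) × (0.168 + 0.148 + 0.035 + 0.132) = 0.483/4 ≈ 0.121.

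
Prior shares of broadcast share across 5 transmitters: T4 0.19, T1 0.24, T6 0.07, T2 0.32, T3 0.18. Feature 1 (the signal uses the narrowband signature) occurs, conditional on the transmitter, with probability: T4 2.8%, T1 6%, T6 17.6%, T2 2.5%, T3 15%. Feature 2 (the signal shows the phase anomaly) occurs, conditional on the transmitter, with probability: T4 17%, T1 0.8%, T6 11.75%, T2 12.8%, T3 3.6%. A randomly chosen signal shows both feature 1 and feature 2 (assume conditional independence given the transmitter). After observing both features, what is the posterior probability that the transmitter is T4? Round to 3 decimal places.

0.203

By Bayes' rule, posterior ∝ prior × likelihood:
  T4: 0.19 × 0.028 × 0.17 = 0.0009044
  T1: 0.24 × 0.06 × 0.008 = 0.0001152
  T6: 0.07 × 0.176 × 0.1175 = 0.0014476
  T2: 0.32 × 0.025 × 0.128 = 0.001024
  T3: 0.18 × 0.15 × 0.036 = 0.000972
Normalizing constant = 0.0044632.
P(T4 | evidence) = 0.0009044 / 0.0044632 ≈ 0.203.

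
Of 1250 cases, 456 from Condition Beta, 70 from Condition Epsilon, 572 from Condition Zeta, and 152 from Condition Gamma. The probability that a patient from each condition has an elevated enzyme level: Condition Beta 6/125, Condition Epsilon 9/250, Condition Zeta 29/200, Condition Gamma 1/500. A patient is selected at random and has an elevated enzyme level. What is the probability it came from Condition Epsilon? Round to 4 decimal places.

0.0234

By Bayes' rule, posterior ∝ prior × likelihood:
  Condition Beta: 0.3648 × 0.048 = 0.0175104
  Condition Epsilon: 0.056 × 0.036 = 0.002016
  Condition Zeta: 0.4576 × 0.145 = 0.066352
  Condition Gamma: 0.1216 × 0.002 = 0.0002432
Sum = 0.0861216.
P(Condition Epsilon | evidence) = 0.002016 / 0.0861216 ≈ 0.0234.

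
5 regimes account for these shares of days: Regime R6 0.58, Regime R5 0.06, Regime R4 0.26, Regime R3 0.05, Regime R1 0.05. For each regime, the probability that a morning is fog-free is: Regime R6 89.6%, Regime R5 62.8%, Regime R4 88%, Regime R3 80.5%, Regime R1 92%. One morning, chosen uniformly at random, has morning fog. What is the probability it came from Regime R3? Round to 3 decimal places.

Taking complements, P(fog | each) = Regime R6 0.104, Regime R5 0.372, Regime R4 0.12, Regime R3 0.195, Regime R1 0.08.
Compute prior × likelihood for every hypothesis:
  Regime R6: 0.58 × 0.104 = 0.06032
  Regime R5: 0.06 × 0.372 = 0.02232
  Regime R4: 0.26 × 0.12 = 0.0312
  Regime R3: 0.05 × 0.195 = 0.00975
  Regime R1: 0.05 × 0.08 = 0.004
Sum = 0.12759.
P(Regime R3 | evidence) = 0.00975 / 0.12759 ≈ 0.076.

0.076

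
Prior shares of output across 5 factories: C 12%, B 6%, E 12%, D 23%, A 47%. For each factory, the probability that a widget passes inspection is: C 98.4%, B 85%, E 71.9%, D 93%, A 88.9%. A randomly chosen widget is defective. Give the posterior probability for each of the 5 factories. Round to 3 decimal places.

Taking complements, P(defective | each) = C 0.016, B 0.15, E 0.281, D 0.07, A 0.111.
By Bayes' rule, posterior ∝ prior × likelihood:
  C: 0.12 × 0.016 = 0.00192
  B: 0.06 × 0.15 = 0.009
  E: 0.12 × 0.281 = 0.03372
  D: 0.23 × 0.07 = 0.0161
  A: 0.47 × 0.111 = 0.05217
Sum = 0.11291.
P(C | defective) = 0.00192/0.11291 ≈ 0.017
P(B | defective) = 0.009/0.11291 ≈ 0.080
P(E | defective) = 0.03372/0.11291 ≈ 0.299
P(D | defective) = 0.0161/0.11291 ≈ 0.143
P(A | defective) = 0.05217/0.11291 ≈ 0.462

C 0.017, B 0.080, E 0.299, D 0.143, A 0.462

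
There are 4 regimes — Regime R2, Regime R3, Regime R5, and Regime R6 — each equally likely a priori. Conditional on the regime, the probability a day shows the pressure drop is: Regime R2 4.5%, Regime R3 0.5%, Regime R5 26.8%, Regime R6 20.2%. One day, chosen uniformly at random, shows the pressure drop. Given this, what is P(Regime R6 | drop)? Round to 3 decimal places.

0.388

Since the prior is uniform, the posterior is proportional to the likelihood:
  Regime R2: 0.045
  Regime R3: 0.005
  Regime R5: 0.268
  Regime R6: 0.202
Sum = 0.52.
P(Regime R6 | evidence) = 0.202 / 0.52 ≈ 0.388.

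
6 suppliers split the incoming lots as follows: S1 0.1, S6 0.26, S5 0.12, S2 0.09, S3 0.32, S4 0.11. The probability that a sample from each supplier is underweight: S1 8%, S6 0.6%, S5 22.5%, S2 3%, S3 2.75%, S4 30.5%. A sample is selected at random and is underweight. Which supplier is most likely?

By Bayes' rule, posterior ∝ prior × likelihood:
  S1: 0.1 × 0.08 = 0.008
  S6: 0.26 × 0.006 = 0.00156
  S5: 0.12 × 0.225 = 0.027
  S2: 0.09 × 0.03 = 0.0027
  S3: 0.32 × 0.0275 = 0.0088
  S4: 0.11 × 0.305 = 0.03355
Normalizing constant = 0.08161.
Largest term belongs to S4, so S4 is most probable.

S4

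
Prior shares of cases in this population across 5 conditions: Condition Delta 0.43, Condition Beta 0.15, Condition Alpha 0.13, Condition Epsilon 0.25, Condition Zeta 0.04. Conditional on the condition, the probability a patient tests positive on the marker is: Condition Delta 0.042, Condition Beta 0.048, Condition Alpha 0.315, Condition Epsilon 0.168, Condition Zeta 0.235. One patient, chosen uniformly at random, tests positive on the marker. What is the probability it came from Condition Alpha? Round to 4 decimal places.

Compute prior × likelihood for every hypothesis:
  Condition Delta: 0.43 × 0.042 = 0.01806
  Condition Beta: 0.15 × 0.048 = 0.0072
  Condition Alpha: 0.13 × 0.315 = 0.04095
  Condition Epsilon: 0.25 × 0.168 = 0.042
  Condition Zeta: 0.04 × 0.235 = 0.0094
Total = 0.11761.
P(Condition Alpha | evidence) = 0.04095 / 0.11761 ≈ 0.3482.

0.3482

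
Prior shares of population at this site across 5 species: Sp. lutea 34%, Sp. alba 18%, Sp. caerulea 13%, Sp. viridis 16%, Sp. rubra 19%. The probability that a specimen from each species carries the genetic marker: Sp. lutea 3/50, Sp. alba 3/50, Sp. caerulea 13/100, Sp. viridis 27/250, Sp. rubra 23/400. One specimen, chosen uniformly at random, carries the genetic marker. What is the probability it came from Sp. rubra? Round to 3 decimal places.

By Bayes' rule, posterior ∝ prior × likelihood:
  Sp. lutea: 0.34 × 0.06 = 0.0204
  Sp. alba: 0.18 × 0.06 = 0.0108
  Sp. caerulea: 0.13 × 0.13 = 0.0169
  Sp. viridis: 0.16 × 0.108 = 0.01728
  Sp. rubra: 0.19 × 0.0575 = 0.010925
Total = 0.076305.
P(Sp. rubra | evidence) = 0.010925 / 0.076305 ≈ 0.143.

0.143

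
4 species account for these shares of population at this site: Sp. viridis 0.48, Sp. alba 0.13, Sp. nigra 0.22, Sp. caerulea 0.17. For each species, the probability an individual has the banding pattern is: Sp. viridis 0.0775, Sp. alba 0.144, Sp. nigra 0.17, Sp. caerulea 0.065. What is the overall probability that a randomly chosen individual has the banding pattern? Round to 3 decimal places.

Compute prior × likelihood for every hypothesis:
  Sp. viridis: 0.48 × 0.0775 = 0.0372
  Sp. alba: 0.13 × 0.144 = 0.01872
  Sp. nigra: 0.22 × 0.17 = 0.0374
  Sp. caerulea: 0.17 × 0.065 = 0.01105
P(banded) = 0.0372 + 0.01872 + 0.0374 + 0.01105 = 0.10437 → 0.104.

0.104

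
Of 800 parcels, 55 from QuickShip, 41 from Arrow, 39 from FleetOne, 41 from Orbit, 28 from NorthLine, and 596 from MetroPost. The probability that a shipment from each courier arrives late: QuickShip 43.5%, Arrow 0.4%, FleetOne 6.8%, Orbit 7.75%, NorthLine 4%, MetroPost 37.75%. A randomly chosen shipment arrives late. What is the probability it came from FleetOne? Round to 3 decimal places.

Unnormalized posteriors (prior × likelihood):
  QuickShip: 0.06875 × 0.435 = 0.02990625
  Arrow: 0.05125 × 0.004 = 0.000205
  FleetOne: 0.04875 × 0.068 = 0.003315
  Orbit: 0.05125 × 0.0775 = 0.003971875
  NorthLine: 0.035 × 0.04 = 0.0014
  MetroPost: 0.745 × 0.3775 = 0.2812375
Total = 0.320035625.
P(FleetOne | evidence) = 0.003315 / 0.320035625 ≈ 0.010.

0.010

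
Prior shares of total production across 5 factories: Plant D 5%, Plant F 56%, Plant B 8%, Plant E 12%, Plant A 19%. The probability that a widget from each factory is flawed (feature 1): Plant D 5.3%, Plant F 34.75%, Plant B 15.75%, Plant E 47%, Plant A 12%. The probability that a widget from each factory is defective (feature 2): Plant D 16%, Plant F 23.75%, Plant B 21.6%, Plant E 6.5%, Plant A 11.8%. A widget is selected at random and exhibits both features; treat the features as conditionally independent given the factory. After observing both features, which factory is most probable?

Plant F

By Bayes' rule, posterior ∝ prior × likelihood:
  Plant D: 0.05 × 0.053 × 0.16 = 0.000424
  Plant F: 0.56 × 0.3475 × 0.2375 = 0.0462175
  Plant B: 0.08 × 0.1575 × 0.216 = 0.0027216
  Plant E: 0.12 × 0.47 × 0.065 = 0.003666
  Plant A: 0.19 × 0.12 × 0.118 = 0.0026904
Total = 0.0557195.
Largest term belongs to Plant F, so Plant F is most probable.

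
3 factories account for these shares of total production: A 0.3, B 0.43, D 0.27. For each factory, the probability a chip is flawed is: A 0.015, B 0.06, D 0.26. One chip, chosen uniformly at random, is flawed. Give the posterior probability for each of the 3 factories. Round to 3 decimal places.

Compute prior × likelihood for every hypothesis:
  A: 0.3 × 0.015 = 0.0045
  B: 0.43 × 0.06 = 0.0258
  D: 0.27 × 0.26 = 0.0702
Total = 0.1005.
P(A | flawed) = 0.0045/0.1005 ≈ 0.045
P(B | flawed) = 0.0258/0.1005 ≈ 0.257
P(D | flawed) = 0.0702/0.1005 ≈ 0.699
(Check: 0.045+0.257+0.699 = 1.001.)

A 0.045, B 0.257, D 0.699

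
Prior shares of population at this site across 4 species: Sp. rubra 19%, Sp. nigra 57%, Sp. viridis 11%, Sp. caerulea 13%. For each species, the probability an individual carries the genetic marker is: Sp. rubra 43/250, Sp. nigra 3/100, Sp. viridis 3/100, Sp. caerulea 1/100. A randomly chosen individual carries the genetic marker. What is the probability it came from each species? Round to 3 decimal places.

Sp. rubra 0.601, Sp. nigra 0.314, Sp. viridis 0.061, Sp. caerulea 0.024

Unnormalized posteriors (prior × likelihood):
  Sp. rubra: 0.19 × 0.172 = 0.03268
  Sp. nigra: 0.57 × 0.03 = 0.0171
  Sp. viridis: 0.11 × 0.03 = 0.0033
  Sp. caerulea: 0.13 × 0.01 = 0.0013
Normalizing constant = 0.05438.
P(Sp. rubra | marker) = 0.03268/0.05438 ≈ 0.601
P(Sp. nigra | marker) = 0.0171/0.05438 ≈ 0.314
P(Sp. viridis | marker) = 0.0033/0.05438 ≈ 0.061
P(Sp. caerulea | marker) = 0.0013/0.05438 ≈ 0.024
(Check: 0.601+0.314+0.061+0.024 = 1.000.)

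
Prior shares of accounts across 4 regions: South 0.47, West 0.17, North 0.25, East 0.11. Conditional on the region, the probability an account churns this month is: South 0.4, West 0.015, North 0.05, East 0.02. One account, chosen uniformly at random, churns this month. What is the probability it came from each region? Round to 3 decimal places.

Unnormalized posteriors (prior × likelihood):
  South: 0.47 × 0.4 = 0.188
  West: 0.17 × 0.015 = 0.00255
  North: 0.25 × 0.05 = 0.0125
  East: 0.11 × 0.02 = 0.0022
Total = 0.20525.
P(South | churn) = 0.188/0.20525 ≈ 0.916
P(West | churn) = 0.00255/0.20525 ≈ 0.012
P(North | churn) = 0.0125/0.20525 ≈ 0.061
P(East | churn) = 0.0022/0.20525 ≈ 0.011
(Check: 0.916+0.012+0.061+0.011 = 1.000.)

South 0.916, West 0.012, North 0.061, East 0.011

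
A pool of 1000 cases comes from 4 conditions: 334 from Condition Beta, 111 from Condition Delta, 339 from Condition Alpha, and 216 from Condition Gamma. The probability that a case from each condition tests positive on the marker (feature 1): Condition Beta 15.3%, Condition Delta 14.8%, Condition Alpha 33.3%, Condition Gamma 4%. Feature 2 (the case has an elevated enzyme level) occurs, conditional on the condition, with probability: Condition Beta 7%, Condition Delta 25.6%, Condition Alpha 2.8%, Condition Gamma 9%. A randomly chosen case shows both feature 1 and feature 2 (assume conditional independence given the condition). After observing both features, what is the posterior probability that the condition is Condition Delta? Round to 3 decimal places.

Prior × likelihood for each hypothesis:
  Condition Beta: 0.334 × 0.153 × 0.07 = 0.00357714
  Condition Delta: 0.111 × 0.148 × 0.256 = 0.004205568
  Condition Alpha: 0.339 × 0.333 × 0.028 = 0.003160836
  Condition Gamma: 0.216 × 0.04 × 0.09 = 0.0007776
Sum = 0.011721144.
P(Condition Delta | evidence) = 0.004205568 / 0.011721144 ≈ 0.359.

0.359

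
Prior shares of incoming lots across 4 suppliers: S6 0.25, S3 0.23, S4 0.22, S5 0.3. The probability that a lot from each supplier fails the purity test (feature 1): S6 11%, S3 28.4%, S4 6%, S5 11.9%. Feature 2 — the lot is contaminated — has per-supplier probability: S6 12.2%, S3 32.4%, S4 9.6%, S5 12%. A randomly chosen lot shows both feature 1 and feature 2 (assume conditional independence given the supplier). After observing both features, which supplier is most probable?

Unnormalized posteriors (prior × likelihood):
  S6: 0.25 × 0.11 × 0.122 = 0.003355
  S3: 0.23 × 0.284 × 0.324 = 0.02116368
  S4: 0.22 × 0.06 × 0.096 = 0.0012672
  S5: 0.3 × 0.119 × 0.12 = 0.004284
Normalizing constant = 0.03006988.
Largest term belongs to S3, so S3 is most probable.

S3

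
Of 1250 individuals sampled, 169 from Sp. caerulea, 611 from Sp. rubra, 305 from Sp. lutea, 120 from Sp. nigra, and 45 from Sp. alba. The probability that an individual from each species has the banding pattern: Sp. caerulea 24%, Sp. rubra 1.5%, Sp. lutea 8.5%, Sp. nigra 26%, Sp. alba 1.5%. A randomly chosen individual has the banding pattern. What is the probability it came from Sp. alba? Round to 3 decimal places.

0.006

Compute prior × likelihood for every hypothesis:
  Sp. caerulea: 0.1352 × 0.24 = 0.032448
  Sp. rubra: 0.4888 × 0.015 = 0.007332
  Sp. lutea: 0.244 × 0.085 = 0.02074
  Sp. nigra: 0.096 × 0.26 = 0.02496
  Sp. alba: 0.036 × 0.015 = 0.00054
Total = 0.08602.
P(Sp. alba | evidence) = 0.00054 / 0.08602 ≈ 0.006.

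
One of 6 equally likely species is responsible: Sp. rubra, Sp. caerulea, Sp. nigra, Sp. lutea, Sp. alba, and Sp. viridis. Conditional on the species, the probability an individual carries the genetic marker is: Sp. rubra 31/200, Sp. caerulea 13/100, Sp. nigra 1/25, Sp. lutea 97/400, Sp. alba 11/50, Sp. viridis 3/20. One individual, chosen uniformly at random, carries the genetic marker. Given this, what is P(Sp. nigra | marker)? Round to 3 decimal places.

0.043

With a uniform prior (1/6 each), posterior ∝ likelihood:
  Sp. rubra: 0.155
  Sp. caerulea: 0.13
  Sp. nigra: 0.04
  Sp. lutea: 0.2425
  Sp. alba: 0.22
  Sp. viridis: 0.15
Normalizing constant = 0.9375.
P(Sp. nigra | evidence) = 0.04 / 0.9375 ≈ 0.043.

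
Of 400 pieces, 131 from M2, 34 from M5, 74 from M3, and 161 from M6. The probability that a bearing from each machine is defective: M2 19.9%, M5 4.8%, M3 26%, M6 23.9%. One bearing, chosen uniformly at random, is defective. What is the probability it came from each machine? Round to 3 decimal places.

Unnormalized posteriors (prior × likelihood):
  M2: 0.3275 × 0.199 = 0.0651725
  M5: 0.085 × 0.048 = 0.00408
  M3: 0.185 × 0.26 = 0.0481
  M6: 0.4025 × 0.239 = 0.0961975
Total = 0.21355.
P(M2 | defective) = 0.0651725/0.21355 ≈ 0.305
P(M5 | defective) = 0.00408/0.21355 ≈ 0.019
P(M3 | defective) = 0.0481/0.21355 ≈ 0.225
P(M6 | defective) = 0.0961975/0.21355 ≈ 0.450

M2 0.305, M5 0.019, M3 0.225, M6 0.450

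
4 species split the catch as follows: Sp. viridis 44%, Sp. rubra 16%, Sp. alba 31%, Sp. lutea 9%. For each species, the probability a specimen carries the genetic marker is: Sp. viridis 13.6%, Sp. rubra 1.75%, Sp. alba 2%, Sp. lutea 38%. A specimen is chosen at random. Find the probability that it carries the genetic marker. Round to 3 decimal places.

0.103

Unnormalized posteriors (prior × likelihood):
  Sp. viridis: 0.44 × 0.136 = 0.05984
  Sp. rubra: 0.16 × 0.0175 = 0.0028
  Sp. alba: 0.31 × 0.02 = 0.0062
  Sp. lutea: 0.09 × 0.38 = 0.0342
P(marker) = 0.05984 + 0.0028 + 0.0062 + 0.0342 = 0.10304 → 0.103.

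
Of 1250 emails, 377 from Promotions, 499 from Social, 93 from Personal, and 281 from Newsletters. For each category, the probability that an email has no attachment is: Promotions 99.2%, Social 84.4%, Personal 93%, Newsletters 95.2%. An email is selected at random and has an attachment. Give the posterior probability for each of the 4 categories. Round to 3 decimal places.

Taking complements, P(attachment | each) = Promotions 0.008, Social 0.156, Personal 0.07, Newsletters 0.048.
Unnormalized posteriors (prior × likelihood):
  Promotions: 0.3016 × 0.008 = 0.0024128
  Social: 0.3992 × 0.156 = 0.0622752
  Personal: 0.0744 × 0.07 = 0.005208
  Newsletters: 0.2248 × 0.048 = 0.0107904
Normalizing constant = 0.0806864.
P(Promotions | attachment) = 0.0024128/0.0806864 ≈ 0.030
P(Social | attachment) = 0.0622752/0.0806864 ≈ 0.772
P(Personal | attachment) = 0.005208/0.0806864 ≈ 0.065
P(Newsletters | attachment) = 0.0107904/0.0806864 ≈ 0.134

Promotions 0.030, Social 0.772, Personal 0.065, Newsletters 0.134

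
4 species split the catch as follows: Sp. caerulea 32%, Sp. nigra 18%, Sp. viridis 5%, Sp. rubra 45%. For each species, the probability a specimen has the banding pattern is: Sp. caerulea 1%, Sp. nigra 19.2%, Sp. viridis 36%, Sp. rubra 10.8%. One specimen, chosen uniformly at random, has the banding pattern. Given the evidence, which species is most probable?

Compute prior × likelihood for every hypothesis:
  Sp. caerulea: 0.32 × 0.01 = 0.0032
  Sp. nigra: 0.18 × 0.192 = 0.03456
  Sp. viridis: 0.05 × 0.36 = 0.018
  Sp. rubra: 0.45 × 0.108 = 0.0486
Total = 0.10436.
Largest term belongs to Sp. rubra, so Sp. rubra is most probable.

Sp. rubra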